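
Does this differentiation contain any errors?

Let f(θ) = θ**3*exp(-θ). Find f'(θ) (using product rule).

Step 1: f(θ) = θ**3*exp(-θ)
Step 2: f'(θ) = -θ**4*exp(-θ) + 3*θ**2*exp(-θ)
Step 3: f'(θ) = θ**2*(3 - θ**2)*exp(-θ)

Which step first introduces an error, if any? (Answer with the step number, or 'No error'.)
Step 2

Step 2 is incorrect due to a wrong exponent.
The step shows: -θ**4*exp(-θ) + 3*θ**2*exp(-θ)
The correct value should be: -θ**3*exp(-θ) + 3*θ**2*exp(-θ)

Explanation: The exponent 3 on θ was incorrectly written as 4: the term -θ**3*exp(-θ) was incorrectly written as -θ**4*exp(-θ)
The later steps are derived from this incorrect expression, so the error originates in Step 2.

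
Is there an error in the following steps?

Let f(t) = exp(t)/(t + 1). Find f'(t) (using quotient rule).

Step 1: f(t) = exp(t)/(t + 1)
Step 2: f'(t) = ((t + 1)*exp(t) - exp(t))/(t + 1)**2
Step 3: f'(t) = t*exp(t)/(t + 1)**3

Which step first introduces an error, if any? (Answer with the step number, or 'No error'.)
Step 3

Step 3 is incorrect due to a wrong exponent.
The step shows: t*exp(t)/(t + 1)**3
The correct value should be: t*exp(t)/(t + 1)**2

Explanation: The exponent -2 on t + 1 was incorrectly written as -3: the term t*exp(t)/(t + 1)**2 was incorrectly written as t*exp(t)/(t + 1)**3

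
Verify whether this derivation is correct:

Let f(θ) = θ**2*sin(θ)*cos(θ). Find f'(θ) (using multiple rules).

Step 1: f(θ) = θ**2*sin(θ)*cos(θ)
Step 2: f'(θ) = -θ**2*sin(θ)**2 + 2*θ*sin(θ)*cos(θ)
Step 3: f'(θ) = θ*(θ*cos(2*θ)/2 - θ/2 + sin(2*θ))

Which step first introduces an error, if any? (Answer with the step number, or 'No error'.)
Step 2

Step 2 is incorrect due to a dropped term.
The step shows: -θ**2*sin(θ)**2 + 2*θ*sin(θ)*cos(θ)
The correct value should be: -θ**2*sin(θ)**2 + θ**2*cos(θ)**2 + 2*θ*sin(θ)*cos(θ)

Explanation: A term was dropped: the term θ**2*cos(θ)**2 was incorrectly omitted
The later steps are derived from this incorrect expression, so the error originates in Step 2.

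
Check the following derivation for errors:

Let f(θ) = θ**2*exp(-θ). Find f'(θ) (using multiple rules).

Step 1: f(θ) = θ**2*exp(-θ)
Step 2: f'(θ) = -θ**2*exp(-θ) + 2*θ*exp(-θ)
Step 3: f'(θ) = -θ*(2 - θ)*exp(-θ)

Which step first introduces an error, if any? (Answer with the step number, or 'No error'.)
Step 3

Step 3 is incorrect due to a sign flip.
The step shows: -θ*(2 - θ)*exp(-θ)
The correct value should be: θ*(2 - θ)*exp(-θ)

Explanation: The sign of the whole expression was flipped: the term θ*(2 - θ)*exp(-θ) was incorrectly written as -θ*(2 - θ)*exp(-θ)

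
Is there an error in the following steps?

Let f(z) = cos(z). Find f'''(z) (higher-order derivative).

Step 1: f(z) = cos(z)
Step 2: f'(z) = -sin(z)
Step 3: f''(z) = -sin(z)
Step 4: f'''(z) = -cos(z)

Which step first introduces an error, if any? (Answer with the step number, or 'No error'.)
Step 3

Step 3 is incorrect due to a wrong trig function.
The step shows: -sin(z)
The correct value should be: -cos(z)

Explanation: cos(z) was incorrectly written as sin(z): the term -cos(z) was incorrectly written as -sin(z)
The later steps are derived from this incorrect expression, so the error originates in Step 3.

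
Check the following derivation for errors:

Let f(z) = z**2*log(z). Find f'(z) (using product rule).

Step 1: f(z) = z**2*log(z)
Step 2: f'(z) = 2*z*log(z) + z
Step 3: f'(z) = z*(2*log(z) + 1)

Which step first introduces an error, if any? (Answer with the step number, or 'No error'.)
No error

All steps in this derivation are correct.
The final answer f'(z) = z*(2*log(z) + 1) is valid.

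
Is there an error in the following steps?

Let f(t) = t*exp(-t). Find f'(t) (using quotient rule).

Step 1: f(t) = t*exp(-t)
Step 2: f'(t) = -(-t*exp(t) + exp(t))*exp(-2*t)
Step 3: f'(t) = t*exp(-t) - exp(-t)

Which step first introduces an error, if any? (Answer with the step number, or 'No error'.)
Step 2

Step 2 is incorrect due to a sign flip.
The step shows: -(-t*exp(t) + exp(t))*exp(-2*t)
The correct value should be: (-t*exp(t) + exp(t))*exp(-2*t)

Explanation: The sign of the whole expression was flipped: the term (-t*exp(t) + exp(t))*exp(-2*t) was incorrectly written as -(-t*exp(t) + exp(t))*exp(-2*t)
The later steps are derived from this incorrect expression, so the error originates in Step 2.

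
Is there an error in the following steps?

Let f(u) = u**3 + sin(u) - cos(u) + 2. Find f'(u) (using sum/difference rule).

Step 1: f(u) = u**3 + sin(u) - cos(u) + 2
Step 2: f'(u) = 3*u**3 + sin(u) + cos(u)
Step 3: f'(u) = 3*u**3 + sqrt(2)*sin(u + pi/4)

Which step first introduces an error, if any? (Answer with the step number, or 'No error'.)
Step 2

Step 2 is incorrect due to a wrong exponent.
The step shows: 3*u**3 + sin(u) + cos(u)
The correct value should be: 3*u**2 + sin(u) + cos(u)

Explanation: The exponent 2 on u was incorrectly written as 3: the term 3*u**2 was incorrectly written as 3*u**3
The later steps are derived from this incorrect expression, so the error originates in Step 2.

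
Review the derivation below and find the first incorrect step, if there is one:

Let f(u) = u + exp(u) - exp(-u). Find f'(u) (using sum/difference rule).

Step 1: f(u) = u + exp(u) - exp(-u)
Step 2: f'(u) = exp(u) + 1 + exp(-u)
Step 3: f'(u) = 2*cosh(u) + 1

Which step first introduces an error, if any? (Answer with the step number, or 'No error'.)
No error

All steps in this derivation are correct.
The final answer f'(u) = 2*cosh(u) + 1 is valid.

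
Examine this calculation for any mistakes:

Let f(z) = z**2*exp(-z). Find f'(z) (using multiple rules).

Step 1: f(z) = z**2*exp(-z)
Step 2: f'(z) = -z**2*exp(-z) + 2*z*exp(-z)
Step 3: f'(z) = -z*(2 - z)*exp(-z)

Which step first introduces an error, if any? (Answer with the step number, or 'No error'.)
Step 3

Step 3 is incorrect due to a sign flip.
The step shows: -z*(2 - z)*exp(-z)
The correct value should be: z*(2 - z)*exp(-z)

Explanation: The sign of the whole expression was flipped: the term z*(2 - z)*exp(-z) was incorrectly written as -z*(2 - z)*exp(-z)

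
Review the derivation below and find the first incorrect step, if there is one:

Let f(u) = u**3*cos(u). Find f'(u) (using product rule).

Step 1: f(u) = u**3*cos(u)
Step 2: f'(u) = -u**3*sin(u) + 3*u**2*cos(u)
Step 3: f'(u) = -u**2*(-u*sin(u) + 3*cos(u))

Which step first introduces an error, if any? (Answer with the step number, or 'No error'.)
Step 3

Step 3 is incorrect due to a sign flip.
The step shows: -u**2*(-u*sin(u) + 3*cos(u))
The correct value should be: u**2*(-u*sin(u) + 3*cos(u))

Explanation: The sign of the whole expression was flipped: the term u**2*(-u*sin(u) + 3*cos(u)) was incorrectly written as -u**2*(-u*sin(u) + 3*cos(u))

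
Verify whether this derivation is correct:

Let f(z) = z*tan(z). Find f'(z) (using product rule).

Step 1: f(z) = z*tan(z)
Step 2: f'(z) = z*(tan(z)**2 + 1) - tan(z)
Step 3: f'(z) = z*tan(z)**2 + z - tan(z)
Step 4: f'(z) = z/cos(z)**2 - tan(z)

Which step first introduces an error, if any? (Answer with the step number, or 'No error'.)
Step 2

Step 2 is incorrect due to a sign flip.
The step shows: z*(tan(z)**2 + 1) - tan(z)
The correct value should be: z*(tan(z)**2 + 1) + tan(z)

Explanation: The sign of one term was flipped: the term tan(z) was incorrectly written as -tan(z)
The later steps are derived from this incorrect expression, so the error originates in Step 2.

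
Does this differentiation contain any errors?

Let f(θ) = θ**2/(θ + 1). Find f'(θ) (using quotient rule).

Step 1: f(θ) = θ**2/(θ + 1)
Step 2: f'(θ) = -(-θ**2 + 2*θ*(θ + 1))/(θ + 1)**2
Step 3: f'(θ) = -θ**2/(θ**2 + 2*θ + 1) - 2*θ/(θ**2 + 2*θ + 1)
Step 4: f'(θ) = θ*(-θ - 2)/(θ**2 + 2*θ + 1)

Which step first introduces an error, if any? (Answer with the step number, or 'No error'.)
Step 2

Step 2 is incorrect due to a sign flip.
The step shows: -(-θ**2 + 2*θ*(θ + 1))/(θ + 1)**2
The correct value should be: (-θ**2 + 2*θ*(θ + 1))/(θ + 1)**2

Explanation: The sign of the whole expression was flipped: the term (-θ**2 + 2*θ*(θ + 1))/(θ + 1)**2 was incorrectly written as -(-θ**2 + 2*θ*(θ + 1))/(θ + 1)**2
The later steps are derived from this incorrect expression, so the error originates in Step 2.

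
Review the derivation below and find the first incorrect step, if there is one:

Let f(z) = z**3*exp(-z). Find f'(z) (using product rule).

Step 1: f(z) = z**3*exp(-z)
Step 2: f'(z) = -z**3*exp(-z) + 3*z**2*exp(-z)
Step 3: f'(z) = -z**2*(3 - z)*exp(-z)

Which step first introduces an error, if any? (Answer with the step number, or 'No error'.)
Step 3

Step 3 is incorrect due to a sign flip.
The step shows: -z**2*(3 - z)*exp(-z)
The correct value should be: z**2*(3 - z)*exp(-z)

Explanation: The sign of the whole expression was flipped: the term z**2*(3 - z)*exp(-z) was incorrectly written as -z**2*(3 - z)*exp(-z)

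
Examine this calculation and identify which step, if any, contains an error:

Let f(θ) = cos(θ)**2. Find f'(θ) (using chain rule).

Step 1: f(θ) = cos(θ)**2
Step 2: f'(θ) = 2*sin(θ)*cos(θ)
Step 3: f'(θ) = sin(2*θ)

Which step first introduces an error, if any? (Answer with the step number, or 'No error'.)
Step 2

Step 2 is incorrect due to a sign flip.
The step shows: 2*sin(θ)*cos(θ)
The correct value should be: -2*sin(θ)*cos(θ)

Explanation: The sign of the whole expression was flipped: the term -2*sin(θ)*cos(θ) was incorrectly written as 2*sin(θ)*cos(θ)
The later steps are derived from this incorrect expression, so the error originates in Step 2.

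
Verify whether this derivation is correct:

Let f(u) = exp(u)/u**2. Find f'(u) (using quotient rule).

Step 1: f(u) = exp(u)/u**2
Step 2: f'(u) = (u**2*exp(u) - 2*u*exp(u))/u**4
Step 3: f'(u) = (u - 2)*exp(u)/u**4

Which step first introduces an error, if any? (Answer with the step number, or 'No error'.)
Step 3

Step 3 is incorrect due to a wrong exponent.
The step shows: (u - 2)*exp(u)/u**4
The correct value should be: (u - 2)*exp(u)/u**3

Explanation: The exponent -3 on u was incorrectly written as -4: the term (u - 2)*exp(u)/u**3 was incorrectly written as (u - 2)*exp(u)/u**4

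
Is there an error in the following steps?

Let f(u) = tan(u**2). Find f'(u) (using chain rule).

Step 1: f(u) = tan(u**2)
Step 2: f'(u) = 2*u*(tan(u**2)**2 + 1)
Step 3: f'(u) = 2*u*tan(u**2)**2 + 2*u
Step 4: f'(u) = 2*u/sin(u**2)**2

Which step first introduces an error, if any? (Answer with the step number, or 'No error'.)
Step 4

Step 4 is incorrect due to a wrong trig function.
The step shows: 2*u/sin(u**2)**2
The correct value should be: 2*u/cos(u**2)**2

Explanation: cos(u**2) was incorrectly written as sin(u**2): the term 2*u/cos(u**2)**2 was incorrectly written as 2*u/sin(u**2)**2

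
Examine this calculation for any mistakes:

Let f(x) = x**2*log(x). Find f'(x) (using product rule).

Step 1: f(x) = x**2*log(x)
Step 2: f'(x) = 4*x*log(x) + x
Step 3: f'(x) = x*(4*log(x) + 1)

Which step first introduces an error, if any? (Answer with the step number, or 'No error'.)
Step 2

Step 2 is incorrect due to a wrong coefficient.
The step shows: 4*x*log(x) + x
The correct value should be: 2*x*log(x) + x

Explanation: The coefficient 2 was incorrectly written as 4: the term 2*x*log(x) was incorrectly written as 4*x*log(x)
The later steps are derived from this incorrect expression, so the error originates in Step 2.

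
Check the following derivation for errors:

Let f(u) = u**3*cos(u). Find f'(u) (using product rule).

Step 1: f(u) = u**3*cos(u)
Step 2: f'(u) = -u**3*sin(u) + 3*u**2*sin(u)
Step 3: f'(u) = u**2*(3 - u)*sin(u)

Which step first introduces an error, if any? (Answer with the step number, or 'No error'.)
Step 2

Step 2 is incorrect due to a wrong trig function.
The step shows: -u**3*sin(u) + 3*u**2*sin(u)
The correct value should be: -u**3*sin(u) + 3*u**2*cos(u)

Explanation: cos(u) was incorrectly written as sin(u): the term 3*u**2*cos(u) was incorrectly written as 3*u**2*sin(u)
The later steps are derived from this incorrect expression, so the error originates in Step 2.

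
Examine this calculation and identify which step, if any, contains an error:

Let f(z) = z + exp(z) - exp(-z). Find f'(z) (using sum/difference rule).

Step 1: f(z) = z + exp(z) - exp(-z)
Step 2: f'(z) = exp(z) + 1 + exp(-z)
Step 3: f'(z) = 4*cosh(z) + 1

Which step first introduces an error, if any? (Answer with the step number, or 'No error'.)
Step 3

Step 3 is incorrect due to a wrong coefficient.
The step shows: 4*cosh(z) + 1
The correct value should be: 2*cosh(z) + 1

Explanation: The coefficient 2 was incorrectly written as 4: the term 2*cosh(z) was incorrectly written as 4*cosh(z)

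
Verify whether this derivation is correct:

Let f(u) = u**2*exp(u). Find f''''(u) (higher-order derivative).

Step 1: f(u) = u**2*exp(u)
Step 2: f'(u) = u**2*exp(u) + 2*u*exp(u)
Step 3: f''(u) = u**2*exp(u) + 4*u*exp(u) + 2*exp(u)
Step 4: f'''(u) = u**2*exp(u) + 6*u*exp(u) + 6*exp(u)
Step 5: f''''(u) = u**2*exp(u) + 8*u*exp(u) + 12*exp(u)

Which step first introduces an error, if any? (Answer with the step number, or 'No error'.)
No error

All steps in this derivation are correct.
The final answer f''''(u) = u**2*exp(u) + 8*u*exp(u) + 12*exp(u) is valid.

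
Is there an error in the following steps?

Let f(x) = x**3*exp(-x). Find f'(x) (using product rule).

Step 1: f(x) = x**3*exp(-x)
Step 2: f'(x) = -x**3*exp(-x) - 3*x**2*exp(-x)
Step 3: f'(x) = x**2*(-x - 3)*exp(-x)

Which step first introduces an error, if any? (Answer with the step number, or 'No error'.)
Step 2

Step 2 is incorrect due to a sign flip.
The step shows: -x**3*exp(-x) - 3*x**2*exp(-x)
The correct value should be: -x**3*exp(-x) + 3*x**2*exp(-x)

Explanation: The sign of one term was flipped: the term 3*x**2*exp(-x) was incorrectly written as -3*x**2*exp(-x)
The later steps are derived from this incorrect expression, so the error originates in Step 2.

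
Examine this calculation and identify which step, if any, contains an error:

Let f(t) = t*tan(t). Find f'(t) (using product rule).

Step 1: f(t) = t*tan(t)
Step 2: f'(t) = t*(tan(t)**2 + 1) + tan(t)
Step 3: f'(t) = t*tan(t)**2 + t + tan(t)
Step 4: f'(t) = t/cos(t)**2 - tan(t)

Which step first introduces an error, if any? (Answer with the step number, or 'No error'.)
Step 4

Step 4 is incorrect due to a sign flip.
The step shows: t/cos(t)**2 - tan(t)
The correct value should be: t/cos(t)**2 + tan(t)

Explanation: The sign of one term was flipped: the term tan(t) was incorrectly written as -tan(t)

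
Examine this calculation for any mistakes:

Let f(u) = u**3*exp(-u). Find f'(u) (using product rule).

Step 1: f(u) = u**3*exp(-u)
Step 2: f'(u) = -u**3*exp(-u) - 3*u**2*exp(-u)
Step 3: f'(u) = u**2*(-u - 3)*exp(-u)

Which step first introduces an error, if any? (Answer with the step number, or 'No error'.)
Step 2

Step 2 is incorrect due to a sign flip.
The step shows: -u**3*exp(-u) - 3*u**2*exp(-u)
The correct value should be: -u**3*exp(-u) + 3*u**2*exp(-u)

Explanation: The sign of one term was flipped: the term 3*u**2*exp(-u) was incorrectly written as -3*u**2*exp(-u)
The later steps are derived from this incorrect expression, so the error originates in Step 2.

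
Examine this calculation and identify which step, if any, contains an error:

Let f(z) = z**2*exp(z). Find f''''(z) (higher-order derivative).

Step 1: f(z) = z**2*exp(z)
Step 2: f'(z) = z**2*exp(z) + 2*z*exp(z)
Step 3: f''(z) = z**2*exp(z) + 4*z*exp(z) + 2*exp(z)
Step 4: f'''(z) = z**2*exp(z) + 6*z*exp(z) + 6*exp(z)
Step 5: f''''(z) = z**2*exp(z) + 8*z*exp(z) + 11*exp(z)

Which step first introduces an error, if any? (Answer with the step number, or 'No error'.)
Step 5

Step 5 is incorrect due to a wrong coefficient.
The step shows: z**2*exp(z) + 8*z*exp(z) + 11*exp(z)
The correct value should be: z**2*exp(z) + 8*z*exp(z) + 12*exp(z)

Explanation: The coefficient 12 was incorrectly written as 11: the term 12*exp(z) was incorrectly written as 11*exp(z)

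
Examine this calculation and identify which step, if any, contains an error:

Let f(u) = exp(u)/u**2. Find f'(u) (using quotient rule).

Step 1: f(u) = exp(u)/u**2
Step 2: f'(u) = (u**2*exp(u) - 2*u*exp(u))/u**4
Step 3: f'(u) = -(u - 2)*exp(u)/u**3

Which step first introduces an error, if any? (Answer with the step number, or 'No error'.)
Step 3

Step 3 is incorrect due to a sign flip.
The step shows: -(u - 2)*exp(u)/u**3
The correct value should be: (u - 2)*exp(u)/u**3

Explanation: The sign of the whole expression was flipped: the term (u - 2)*exp(u)/u**3 was incorrectly written as -(u - 2)*exp(u)/u**3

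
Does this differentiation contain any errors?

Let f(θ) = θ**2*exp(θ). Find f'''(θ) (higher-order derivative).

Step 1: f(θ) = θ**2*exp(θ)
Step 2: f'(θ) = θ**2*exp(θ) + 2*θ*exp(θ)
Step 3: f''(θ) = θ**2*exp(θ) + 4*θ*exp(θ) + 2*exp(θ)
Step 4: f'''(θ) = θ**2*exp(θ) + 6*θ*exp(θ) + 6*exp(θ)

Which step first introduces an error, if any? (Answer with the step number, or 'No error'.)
No error

All steps in this derivation are correct.
The final answer f'''(θ) = θ**2*exp(θ) + 6*θ*exp(θ) + 6*exp(θ) is valid.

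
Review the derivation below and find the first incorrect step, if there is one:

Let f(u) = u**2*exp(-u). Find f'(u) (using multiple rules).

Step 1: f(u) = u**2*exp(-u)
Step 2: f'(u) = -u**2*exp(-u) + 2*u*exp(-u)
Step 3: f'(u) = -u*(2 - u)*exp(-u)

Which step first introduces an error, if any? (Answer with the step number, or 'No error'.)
Step 3

Step 3 is incorrect due to a sign flip.
The step shows: -u*(2 - u)*exp(-u)
The correct value should be: u*(2 - u)*exp(-u)

Explanation: The sign of the whole expression was flipped: the term u*(2 - u)*exp(-u) was incorrectly written as -u*(2 - u)*exp(-u)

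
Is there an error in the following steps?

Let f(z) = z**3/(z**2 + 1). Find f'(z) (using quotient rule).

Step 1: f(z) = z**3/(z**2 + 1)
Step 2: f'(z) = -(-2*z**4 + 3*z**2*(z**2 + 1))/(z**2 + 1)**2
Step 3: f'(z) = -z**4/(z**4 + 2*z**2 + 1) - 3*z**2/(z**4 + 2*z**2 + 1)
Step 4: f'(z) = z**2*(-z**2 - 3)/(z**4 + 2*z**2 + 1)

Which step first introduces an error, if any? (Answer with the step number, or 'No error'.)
Step 2

Step 2 is incorrect due to a sign flip.
The step shows: -(-2*z**4 + 3*z**2*(z**2 + 1))/(z**2 + 1)**2
The correct value should be: (-2*z**4 + 3*z**2*(z**2 + 1))/(z**2 + 1)**2

Explanation: The sign of the whole expression was flipped: the term (-2*z**4 + 3*z**2*(z**2 + 1))/(z**2 + 1)**2 was incorrectly written as -(-2*z**4 + 3*z**2*(z**2 + 1))/(z**2 + 1)**2
The later steps are derived from this incorrect expression, so the error originates in Step 2.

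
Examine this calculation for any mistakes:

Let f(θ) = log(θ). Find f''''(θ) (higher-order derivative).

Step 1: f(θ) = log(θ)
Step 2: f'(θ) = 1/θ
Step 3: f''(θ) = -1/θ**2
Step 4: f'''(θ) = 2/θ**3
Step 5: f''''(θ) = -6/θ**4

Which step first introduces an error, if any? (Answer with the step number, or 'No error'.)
No error

All steps in this derivation are correct.
The final answer f''''(θ) = -6/θ**4 is valid.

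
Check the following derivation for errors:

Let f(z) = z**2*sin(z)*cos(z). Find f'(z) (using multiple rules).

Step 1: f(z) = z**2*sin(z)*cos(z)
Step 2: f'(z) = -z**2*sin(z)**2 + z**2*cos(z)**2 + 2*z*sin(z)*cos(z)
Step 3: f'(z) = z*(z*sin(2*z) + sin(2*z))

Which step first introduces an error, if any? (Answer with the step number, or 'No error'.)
Step 3

Step 3 is incorrect due to a wrong trig function.
The step shows: z*(z*sin(2*z) + sin(2*z))
The correct value should be: z*(z*cos(2*z) + sin(2*z))

Explanation: cos(2*z) was incorrectly written as sin(2*z): the term z*(z*cos(2*z) + sin(2*z)) was incorrectly written as z*(z*sin(2*z) + sin(2*z))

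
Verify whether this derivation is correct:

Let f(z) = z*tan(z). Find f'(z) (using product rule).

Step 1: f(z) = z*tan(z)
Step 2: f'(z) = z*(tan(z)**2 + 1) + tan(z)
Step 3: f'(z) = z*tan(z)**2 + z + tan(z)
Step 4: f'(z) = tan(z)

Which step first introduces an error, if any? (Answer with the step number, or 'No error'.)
Step 4

Step 4 is incorrect due to a dropped term.
The step shows: tan(z)
The correct value should be: z/cos(z)**2 + tan(z)

Explanation: A term was dropped: the term z/cos(z)**2 was incorrectly omitted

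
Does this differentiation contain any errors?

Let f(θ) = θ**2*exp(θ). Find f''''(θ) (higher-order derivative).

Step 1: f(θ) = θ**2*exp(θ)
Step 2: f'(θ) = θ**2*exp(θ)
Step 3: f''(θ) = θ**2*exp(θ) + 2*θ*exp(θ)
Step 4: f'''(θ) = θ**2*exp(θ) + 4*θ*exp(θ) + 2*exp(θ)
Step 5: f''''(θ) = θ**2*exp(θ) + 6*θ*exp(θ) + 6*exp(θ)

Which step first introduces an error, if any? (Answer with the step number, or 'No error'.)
Step 2

Step 2 is incorrect due to a dropped term.
The step shows: θ**2*exp(θ)
The correct value should be: θ**2*exp(θ) + 2*θ*exp(θ)

Explanation: A term was dropped: the term 2*θ*exp(θ) was incorrectly omitted
The later steps are derived from this incorrect expression, so the error originates in Step 2.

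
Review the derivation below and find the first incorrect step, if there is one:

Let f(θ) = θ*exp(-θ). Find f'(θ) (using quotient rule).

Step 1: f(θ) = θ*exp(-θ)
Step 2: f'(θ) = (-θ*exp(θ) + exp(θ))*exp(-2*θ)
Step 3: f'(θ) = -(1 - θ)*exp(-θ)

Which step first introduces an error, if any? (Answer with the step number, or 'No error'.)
Step 3

Step 3 is incorrect due to a sign flip.
The step shows: -(1 - θ)*exp(-θ)
The correct value should be: (1 - θ)*exp(-θ)

Explanation: The sign of the whole expression was flipped: the term (1 - θ)*exp(-θ) was incorrectly written as -(1 - θ)*exp(-θ)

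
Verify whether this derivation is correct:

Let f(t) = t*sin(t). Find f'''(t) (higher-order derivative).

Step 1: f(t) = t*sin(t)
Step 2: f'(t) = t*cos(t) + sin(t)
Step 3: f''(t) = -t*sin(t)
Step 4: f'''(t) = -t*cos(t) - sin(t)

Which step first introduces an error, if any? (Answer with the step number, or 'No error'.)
Step 3

Step 3 is incorrect due to a dropped term.
The step shows: -t*sin(t)
The correct value should be: -t*sin(t) + 2*cos(t)

Explanation: A term was dropped: the term 2*cos(t) was incorrectly omitted
The later steps are derived from this incorrect expression, so the error originates in Step 3.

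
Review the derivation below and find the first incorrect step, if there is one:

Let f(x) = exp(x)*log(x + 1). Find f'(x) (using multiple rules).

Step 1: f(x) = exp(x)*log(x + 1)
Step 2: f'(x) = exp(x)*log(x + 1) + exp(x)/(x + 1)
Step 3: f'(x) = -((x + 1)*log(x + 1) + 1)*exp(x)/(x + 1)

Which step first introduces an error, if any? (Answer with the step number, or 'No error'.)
Step 3

Step 3 is incorrect due to a sign flip.
The step shows: -((x + 1)*log(x + 1) + 1)*exp(x)/(x + 1)
The correct value should be: ((x + 1)*log(x + 1) + 1)*exp(x)/(x + 1)

Explanation: The sign of the whole expression was flipped: the term ((x + 1)*log(x + 1) + 1)*exp(x)/(x + 1) was incorrectly written as -((x + 1)*log(x + 1) + 1)*exp(x)/(x + 1)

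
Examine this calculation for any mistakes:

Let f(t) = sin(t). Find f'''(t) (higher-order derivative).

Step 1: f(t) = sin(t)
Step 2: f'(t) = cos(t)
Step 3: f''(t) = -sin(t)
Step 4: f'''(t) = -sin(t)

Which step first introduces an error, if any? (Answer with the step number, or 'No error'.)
Step 4

Step 4 is incorrect due to a wrong trig function.
The step shows: -sin(t)
The correct value should be: -cos(t)

Explanation: cos(t) was incorrectly written as sin(t): the term -cos(t) was incorrectly written as -sin(t)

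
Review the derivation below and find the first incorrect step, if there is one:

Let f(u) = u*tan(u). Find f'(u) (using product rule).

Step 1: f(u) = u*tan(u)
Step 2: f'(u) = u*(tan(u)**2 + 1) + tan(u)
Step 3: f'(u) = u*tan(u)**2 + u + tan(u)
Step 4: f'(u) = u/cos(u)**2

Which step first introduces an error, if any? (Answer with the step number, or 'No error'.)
Step 4

Step 4 is incorrect due to a dropped term.
The step shows: u/cos(u)**2
The correct value should be: u/cos(u)**2 + tan(u)

Explanation: A term was dropped: the term tan(u) was incorrectly omitted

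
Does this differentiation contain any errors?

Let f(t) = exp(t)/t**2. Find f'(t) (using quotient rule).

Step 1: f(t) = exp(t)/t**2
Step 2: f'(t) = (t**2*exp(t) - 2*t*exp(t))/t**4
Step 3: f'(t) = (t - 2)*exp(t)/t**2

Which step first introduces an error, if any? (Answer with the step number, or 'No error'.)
Step 3

Step 3 is incorrect due to a wrong exponent.
The step shows: (t - 2)*exp(t)/t**2
The correct value should be: (t - 2)*exp(t)/t**3

Explanation: The exponent -3 on t was incorrectly written as -2: the term (t - 2)*exp(t)/t**3 was incorrectly written as (t - 2)*exp(t)/t**2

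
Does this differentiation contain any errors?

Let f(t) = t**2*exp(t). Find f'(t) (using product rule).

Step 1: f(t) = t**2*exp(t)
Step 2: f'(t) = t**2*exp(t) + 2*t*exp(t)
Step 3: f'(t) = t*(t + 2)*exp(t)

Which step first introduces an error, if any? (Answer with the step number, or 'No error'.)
No error

All steps in this derivation are correct.
The final answer f'(t) = t*(t + 2)*exp(t) is valid.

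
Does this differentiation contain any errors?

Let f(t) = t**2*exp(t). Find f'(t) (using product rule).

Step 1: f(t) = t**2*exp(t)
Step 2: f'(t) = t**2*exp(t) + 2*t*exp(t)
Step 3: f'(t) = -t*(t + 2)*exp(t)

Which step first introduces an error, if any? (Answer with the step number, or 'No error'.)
Step 3

Step 3 is incorrect due to a sign flip.
The step shows: -t*(t + 2)*exp(t)
The correct value should be: t*(t + 2)*exp(t)

Explanation: The sign of the whole expression was flipped: the term t*(t + 2)*exp(t) was incorrectly written as -t*(t + 2)*exp(t)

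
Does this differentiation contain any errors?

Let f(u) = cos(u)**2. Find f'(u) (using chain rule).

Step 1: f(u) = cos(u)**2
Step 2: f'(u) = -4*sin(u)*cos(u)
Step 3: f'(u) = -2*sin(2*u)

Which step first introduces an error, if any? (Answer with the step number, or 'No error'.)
Step 2

Step 2 is incorrect due to a wrong coefficient.
The step shows: -4*sin(u)*cos(u)
The correct value should be: -2*sin(u)*cos(u)

Explanation: The coefficient -2 was incorrectly written as -4: the term -2*sin(u)*cos(u) was incorrectly written as -4*sin(u)*cos(u)
The later steps are derived from this incorrect expression, so the error originates in Step 2.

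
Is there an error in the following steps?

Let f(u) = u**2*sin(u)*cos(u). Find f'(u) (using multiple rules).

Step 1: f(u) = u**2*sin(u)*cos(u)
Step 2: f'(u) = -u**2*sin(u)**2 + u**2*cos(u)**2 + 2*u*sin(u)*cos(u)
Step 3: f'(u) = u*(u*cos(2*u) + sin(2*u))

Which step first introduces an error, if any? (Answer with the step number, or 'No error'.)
No error

All steps in this derivation are correct.
The final answer f'(u) = u*(u*cos(2*u) + sin(2*u)) is valid.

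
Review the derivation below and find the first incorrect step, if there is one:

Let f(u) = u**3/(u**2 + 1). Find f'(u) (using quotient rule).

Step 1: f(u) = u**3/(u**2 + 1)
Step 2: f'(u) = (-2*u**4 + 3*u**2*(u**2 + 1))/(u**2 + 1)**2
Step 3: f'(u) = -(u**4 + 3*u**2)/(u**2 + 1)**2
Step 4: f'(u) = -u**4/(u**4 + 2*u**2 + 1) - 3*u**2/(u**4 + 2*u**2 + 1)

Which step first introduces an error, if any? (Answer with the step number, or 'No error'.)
Step 3

Step 3 is incorrect due to a sign flip.
The step shows: -(u**4 + 3*u**2)/(u**2 + 1)**2
The correct value should be: (u**4 + 3*u**2)/(u**2 + 1)**2

Explanation: The sign of the whole expression was flipped: the term (u**4 + 3*u**2)/(u**2 + 1)**2 was incorrectly written as -(u**4 + 3*u**2)/(u**2 + 1)**2
The later steps are derived from this incorrect expression, so the error originates in Step 3.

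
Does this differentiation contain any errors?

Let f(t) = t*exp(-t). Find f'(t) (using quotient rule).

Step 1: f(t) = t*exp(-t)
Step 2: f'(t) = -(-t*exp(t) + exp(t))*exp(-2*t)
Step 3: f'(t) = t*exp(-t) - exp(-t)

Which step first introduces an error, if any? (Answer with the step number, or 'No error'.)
Step 2

Step 2 is incorrect due to a sign flip.
The step shows: -(-t*exp(t) + exp(t))*exp(-2*t)
The correct value should be: (-t*exp(t) + exp(t))*exp(-2*t)

Explanation: The sign of the whole expression was flipped: the term (-t*exp(t) + exp(t))*exp(-2*t) was incorrectly written as -(-t*exp(t) + exp(t))*exp(-2*t)
The later steps are derived from this incorrect expression, so the error originates in Step 2.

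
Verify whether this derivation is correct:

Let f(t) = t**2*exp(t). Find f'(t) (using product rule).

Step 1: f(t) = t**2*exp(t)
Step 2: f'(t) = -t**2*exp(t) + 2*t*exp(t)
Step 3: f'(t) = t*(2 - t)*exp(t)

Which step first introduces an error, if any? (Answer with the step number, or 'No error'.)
Step 2

Step 2 is incorrect due to a sign flip.
The step shows: -t**2*exp(t) + 2*t*exp(t)
The correct value should be: t**2*exp(t) + 2*t*exp(t)

Explanation: The sign of one term was flipped: the term t**2*exp(t) was incorrectly written as -t**2*exp(t)
The later steps are derived from this incorrect expression, so the error originates in Step 2.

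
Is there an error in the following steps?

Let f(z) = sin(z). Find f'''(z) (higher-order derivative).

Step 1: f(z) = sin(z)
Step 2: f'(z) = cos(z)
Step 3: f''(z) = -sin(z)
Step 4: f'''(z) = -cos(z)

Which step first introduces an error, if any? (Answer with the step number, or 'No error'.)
No error

All steps in this derivation are correct.
The final answer f'''(z) = -cos(z) is valid.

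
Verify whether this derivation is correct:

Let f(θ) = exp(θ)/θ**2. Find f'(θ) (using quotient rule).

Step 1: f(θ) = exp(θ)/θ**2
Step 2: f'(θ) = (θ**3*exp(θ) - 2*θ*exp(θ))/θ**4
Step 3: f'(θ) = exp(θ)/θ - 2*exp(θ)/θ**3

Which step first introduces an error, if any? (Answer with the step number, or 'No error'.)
Step 2

Step 2 is incorrect due to a wrong exponent.
The step shows: (θ**3*exp(θ) - 2*θ*exp(θ))/θ**4
The correct value should be: (θ**2*exp(θ) - 2*θ*exp(θ))/θ**4

Explanation: The exponent 2 on θ was incorrectly written as 3: the term (θ**2*exp(θ) - 2*θ*exp(θ))/θ**4 was incorrectly written as (θ**3*exp(θ) - 2*θ*exp(θ))/θ**4
The later steps are derived from this incorrect expression, so the error originates in Step 2.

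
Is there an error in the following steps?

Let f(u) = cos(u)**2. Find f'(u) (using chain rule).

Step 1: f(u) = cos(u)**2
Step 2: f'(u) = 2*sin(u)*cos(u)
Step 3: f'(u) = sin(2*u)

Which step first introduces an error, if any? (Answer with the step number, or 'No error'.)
Step 2

Step 2 is incorrect due to a sign flip.
The step shows: 2*sin(u)*cos(u)
The correct value should be: -2*sin(u)*cos(u)

Explanation: The sign of the whole expression was flipped: the term -2*sin(u)*cos(u) was incorrectly written as 2*sin(u)*cos(u)
The later steps are derived from this incorrect expression, so the error originates in Step 2.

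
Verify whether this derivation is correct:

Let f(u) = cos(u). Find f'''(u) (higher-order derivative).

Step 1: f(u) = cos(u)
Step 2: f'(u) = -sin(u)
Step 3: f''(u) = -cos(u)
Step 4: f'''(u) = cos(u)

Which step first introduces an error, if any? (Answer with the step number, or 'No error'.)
Step 4

Step 4 is incorrect due to a wrong trig function.
The step shows: cos(u)
The correct value should be: sin(u)

Explanation: sin(u) was incorrectly written as cos(u): the term sin(u) was incorrectly written as cos(u)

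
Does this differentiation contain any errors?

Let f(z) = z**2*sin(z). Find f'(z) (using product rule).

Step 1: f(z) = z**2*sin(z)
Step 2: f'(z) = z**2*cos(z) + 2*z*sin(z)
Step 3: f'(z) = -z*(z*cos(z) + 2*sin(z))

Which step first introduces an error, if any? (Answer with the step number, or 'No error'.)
Step 3

Step 3 is incorrect due to a sign flip.
The step shows: -z*(z*cos(z) + 2*sin(z))
The correct value should be: z*(z*cos(z) + 2*sin(z))

Explanation: The sign of the whole expression was flipped: the term z*(z*cos(z) + 2*sin(z)) was incorrectly written as -z*(z*cos(z) + 2*sin(z))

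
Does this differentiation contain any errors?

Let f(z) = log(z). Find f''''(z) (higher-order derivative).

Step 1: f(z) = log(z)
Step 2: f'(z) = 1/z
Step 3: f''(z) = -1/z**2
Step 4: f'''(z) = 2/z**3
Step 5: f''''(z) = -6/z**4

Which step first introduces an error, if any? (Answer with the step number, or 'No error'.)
No error

All steps in this derivation are correct.
The final answer f''''(z) = -6/z**4 is valid.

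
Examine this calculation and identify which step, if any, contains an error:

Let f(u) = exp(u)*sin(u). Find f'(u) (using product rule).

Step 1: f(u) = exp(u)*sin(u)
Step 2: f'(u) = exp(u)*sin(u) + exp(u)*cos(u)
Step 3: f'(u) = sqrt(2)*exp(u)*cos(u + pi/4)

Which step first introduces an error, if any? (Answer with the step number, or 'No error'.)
Step 3

Step 3 is incorrect due to a wrong trig function.
The step shows: sqrt(2)*exp(u)*cos(u + pi/4)
The correct value should be: sqrt(2)*exp(u)*sin(u + pi/4)

Explanation: sin(u + pi/4) was incorrectly written as cos(u + pi/4): the term sqrt(2)*exp(u)*sin(u + pi/4) was incorrectly written as sqrt(2)*exp(u)*cos(u + pi/4)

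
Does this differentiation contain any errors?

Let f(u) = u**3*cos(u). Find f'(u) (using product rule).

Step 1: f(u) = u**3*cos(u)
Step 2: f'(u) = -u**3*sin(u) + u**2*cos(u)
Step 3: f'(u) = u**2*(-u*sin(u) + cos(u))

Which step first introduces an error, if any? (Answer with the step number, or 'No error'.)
Step 2

Step 2 is incorrect due to a wrong coefficient.
The step shows: -u**3*sin(u) + u**2*cos(u)
The correct value should be: -u**3*sin(u) + 3*u**2*cos(u)

Explanation: The coefficient 3 was incorrectly written as 1: the term 3*u**2*cos(u) was incorrectly written as u**2*cos(u)
The later steps are derived from this incorrect expression, so the error originates in Step 2.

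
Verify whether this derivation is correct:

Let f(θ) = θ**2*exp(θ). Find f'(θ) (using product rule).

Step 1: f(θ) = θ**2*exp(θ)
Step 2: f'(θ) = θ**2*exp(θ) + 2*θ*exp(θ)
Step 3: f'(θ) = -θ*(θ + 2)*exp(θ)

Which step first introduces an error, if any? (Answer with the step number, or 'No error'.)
Step 3

Step 3 is incorrect due to a sign flip.
The step shows: -θ*(θ + 2)*exp(θ)
The correct value should be: θ*(θ + 2)*exp(θ)

Explanation: The sign of the whole expression was flipped: the term θ*(θ + 2)*exp(θ) was incorrectly written as -θ*(θ + 2)*exp(θ)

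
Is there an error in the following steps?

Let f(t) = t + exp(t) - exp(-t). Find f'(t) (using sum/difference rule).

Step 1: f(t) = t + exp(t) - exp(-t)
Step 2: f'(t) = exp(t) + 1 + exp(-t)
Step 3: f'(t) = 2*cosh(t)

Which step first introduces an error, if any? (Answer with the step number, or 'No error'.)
Step 3

Step 3 is incorrect due to a dropped term.
The step shows: 2*cosh(t)
The correct value should be: 2*cosh(t) + 1

Explanation: A term was dropped: the term 1 was incorrectly omitted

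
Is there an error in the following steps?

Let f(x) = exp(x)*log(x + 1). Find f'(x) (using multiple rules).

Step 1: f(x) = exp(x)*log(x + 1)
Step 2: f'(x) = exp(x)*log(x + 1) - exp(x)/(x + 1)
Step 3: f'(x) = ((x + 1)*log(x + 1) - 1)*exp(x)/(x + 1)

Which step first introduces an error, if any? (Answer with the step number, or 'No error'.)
Step 2

Step 2 is incorrect due to a sign flip.
The step shows: exp(x)*log(x + 1) - exp(x)/(x + 1)
The correct value should be: exp(x)*log(x + 1) + exp(x)/(x + 1)

Explanation: The sign of one term was flipped: the term exp(x)/(x + 1) was incorrectly written as -exp(x)/(x + 1)
The later steps are derived from this incorrect expression, so the error originates in Step 2.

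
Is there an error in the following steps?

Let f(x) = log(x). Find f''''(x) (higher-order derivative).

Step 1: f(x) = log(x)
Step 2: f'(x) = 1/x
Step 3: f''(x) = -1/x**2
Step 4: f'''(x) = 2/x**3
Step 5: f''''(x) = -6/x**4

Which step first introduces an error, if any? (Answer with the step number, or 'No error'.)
No error

All steps in this derivation are correct.
The final answer f''''(x) = -6/x**4 is valid.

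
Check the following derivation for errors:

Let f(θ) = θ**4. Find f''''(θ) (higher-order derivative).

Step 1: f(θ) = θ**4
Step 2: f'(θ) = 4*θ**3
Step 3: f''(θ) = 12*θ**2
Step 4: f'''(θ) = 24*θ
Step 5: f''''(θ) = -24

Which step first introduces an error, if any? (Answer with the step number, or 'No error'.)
Step 5

Step 5 is incorrect due to a sign flip.
The step shows: -24
The correct value should be: 24

Explanation: The sign of the whole expression was flipped: the term 24 was incorrectly written as -24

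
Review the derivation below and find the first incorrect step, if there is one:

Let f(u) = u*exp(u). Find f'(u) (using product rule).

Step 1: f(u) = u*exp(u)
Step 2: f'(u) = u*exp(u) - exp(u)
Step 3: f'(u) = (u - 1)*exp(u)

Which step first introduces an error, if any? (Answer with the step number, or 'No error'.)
Step 2

Step 2 is incorrect due to a sign flip.
The step shows: u*exp(u) - exp(u)
The correct value should be: u*exp(u) + exp(u)

Explanation: The sign of one term was flipped: the term exp(u) was incorrectly written as -exp(u)
The later steps are derived from this incorrect expression, so the error originates in Step 2.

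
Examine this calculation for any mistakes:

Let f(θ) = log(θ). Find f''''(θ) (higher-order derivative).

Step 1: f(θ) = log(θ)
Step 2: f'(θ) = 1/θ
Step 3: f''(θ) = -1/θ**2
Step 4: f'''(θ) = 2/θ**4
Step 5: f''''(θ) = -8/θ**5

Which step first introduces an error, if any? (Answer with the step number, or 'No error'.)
Step 4

Step 4 is incorrect due to a wrong exponent.
The step shows: 2/θ**4
The correct value should be: 2/θ**3

Explanation: The exponent -3 on θ was incorrectly written as -4: the term 2/θ**3 was incorrectly written as 2/θ**4
The later steps are derived from this incorrect expression, so the error originates in Step 4.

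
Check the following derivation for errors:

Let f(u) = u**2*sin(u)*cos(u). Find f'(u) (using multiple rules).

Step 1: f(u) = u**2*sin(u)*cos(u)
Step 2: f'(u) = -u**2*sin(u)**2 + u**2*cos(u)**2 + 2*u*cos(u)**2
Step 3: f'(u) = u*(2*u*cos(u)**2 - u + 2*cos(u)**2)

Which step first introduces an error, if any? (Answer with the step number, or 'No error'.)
Step 2

Step 2 is incorrect due to a wrong trig function.
The step shows: -u**2*sin(u)**2 + u**2*cos(u)**2 + 2*u*cos(u)**2
The correct value should be: -u**2*sin(u)**2 + u**2*cos(u)**2 + 2*u*sin(u)*cos(u)

Explanation: sin(u) was incorrectly written as cos(u): the term 2*u*sin(u)*cos(u) was incorrectly written as 2*u*cos(u)**2
The later steps are derived from this incorrect expression, so the error originates in Step 2.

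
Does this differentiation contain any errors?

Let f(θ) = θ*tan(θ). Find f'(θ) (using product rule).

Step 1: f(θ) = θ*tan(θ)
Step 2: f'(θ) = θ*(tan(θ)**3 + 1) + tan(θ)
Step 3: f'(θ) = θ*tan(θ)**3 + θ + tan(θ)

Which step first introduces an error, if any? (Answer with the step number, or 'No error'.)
Step 2

Step 2 is incorrect due to a wrong exponent.
The step shows: θ*(tan(θ)**3 + 1) + tan(θ)
The correct value should be: θ*(tan(θ)**2 + 1) + tan(θ)

Explanation: The exponent 2 on tan(θ) was incorrectly written as 3: the term θ*(tan(θ)**2 + 1) was incorrectly written as θ*(tan(θ)**3 + 1)
The later steps are derived from this incorrect expression, so the error originates in Step 2.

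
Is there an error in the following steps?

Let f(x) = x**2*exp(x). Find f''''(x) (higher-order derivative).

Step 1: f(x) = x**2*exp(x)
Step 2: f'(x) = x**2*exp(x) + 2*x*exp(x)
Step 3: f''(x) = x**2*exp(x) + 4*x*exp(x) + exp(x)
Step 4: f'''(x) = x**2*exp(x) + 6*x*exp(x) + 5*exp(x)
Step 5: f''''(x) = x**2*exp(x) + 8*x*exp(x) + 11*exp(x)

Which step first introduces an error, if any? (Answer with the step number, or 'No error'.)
Step 3

Step 3 is incorrect due to a wrong coefficient.
The step shows: x**2*exp(x) + 4*x*exp(x) + exp(x)
The correct value should be: x**2*exp(x) + 4*x*exp(x) + 2*exp(x)

Explanation: The coefficient 2 was incorrectly written as 1: the term 2*exp(x) was incorrectly written as exp(x)
The later steps are derived from this incorrect expression, so the error originates in Step 3.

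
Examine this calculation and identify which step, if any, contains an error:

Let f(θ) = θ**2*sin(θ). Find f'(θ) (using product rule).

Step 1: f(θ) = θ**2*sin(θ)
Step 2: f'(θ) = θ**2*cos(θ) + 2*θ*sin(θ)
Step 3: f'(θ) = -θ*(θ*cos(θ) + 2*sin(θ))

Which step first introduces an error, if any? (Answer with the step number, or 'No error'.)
Step 3

Step 3 is incorrect due to a sign flip.
The step shows: -θ*(θ*cos(θ) + 2*sin(θ))
The correct value should be: θ*(θ*cos(θ) + 2*sin(θ))

Explanation: The sign of the whole expression was flipped: the term θ*(θ*cos(θ) + 2*sin(θ)) was incorrectly written as -θ*(θ*cos(θ) + 2*sin(θ))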